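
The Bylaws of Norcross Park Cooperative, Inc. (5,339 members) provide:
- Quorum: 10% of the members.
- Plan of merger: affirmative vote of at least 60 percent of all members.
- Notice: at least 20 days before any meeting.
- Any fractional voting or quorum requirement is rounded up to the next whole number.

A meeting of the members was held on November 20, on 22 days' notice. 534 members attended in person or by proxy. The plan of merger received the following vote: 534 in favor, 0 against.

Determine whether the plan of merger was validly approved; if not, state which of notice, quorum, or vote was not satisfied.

Notice: 22 days given; 20 required. Satisfied.
Quorum: 10% of 5,339 = 533.90, rounded up to 534; 534 present. Satisfied.
Vote: requires three-fifths of all members (5,339); 3/5 of 5339 = 3203.40, rounded up to 3204, so 3,204 needed; 534 in favor. Not satisfied.

Invalid — vote requirement not satisfied.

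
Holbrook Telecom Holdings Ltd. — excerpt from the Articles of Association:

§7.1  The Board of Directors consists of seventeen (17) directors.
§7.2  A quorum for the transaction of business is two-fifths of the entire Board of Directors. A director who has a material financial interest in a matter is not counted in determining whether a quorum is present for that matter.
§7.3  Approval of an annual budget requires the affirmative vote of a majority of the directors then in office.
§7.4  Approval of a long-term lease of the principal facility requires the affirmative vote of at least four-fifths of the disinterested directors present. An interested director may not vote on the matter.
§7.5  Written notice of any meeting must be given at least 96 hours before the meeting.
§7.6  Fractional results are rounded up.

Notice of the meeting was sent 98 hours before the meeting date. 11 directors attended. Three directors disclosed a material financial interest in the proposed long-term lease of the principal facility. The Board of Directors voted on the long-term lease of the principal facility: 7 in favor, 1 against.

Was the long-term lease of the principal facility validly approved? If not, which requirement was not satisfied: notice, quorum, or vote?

Notice: 98 hours given; 96 required (98 ≥ 96). Satisfied.
Quorum: 11 present, but the 3 interested directors do not count, leaving 8. Quorum is 7. Satisfied.
Vote: the long-term lease of the principal facility requires four-fifths of the disinterested directors present (11 − 3 = 8). 4/5 of 8 = 6.40, rounded up to 7, so 7 affirmative votes are needed; 7 voted in favor. Satisfied.

Valid — all requirements satisfied.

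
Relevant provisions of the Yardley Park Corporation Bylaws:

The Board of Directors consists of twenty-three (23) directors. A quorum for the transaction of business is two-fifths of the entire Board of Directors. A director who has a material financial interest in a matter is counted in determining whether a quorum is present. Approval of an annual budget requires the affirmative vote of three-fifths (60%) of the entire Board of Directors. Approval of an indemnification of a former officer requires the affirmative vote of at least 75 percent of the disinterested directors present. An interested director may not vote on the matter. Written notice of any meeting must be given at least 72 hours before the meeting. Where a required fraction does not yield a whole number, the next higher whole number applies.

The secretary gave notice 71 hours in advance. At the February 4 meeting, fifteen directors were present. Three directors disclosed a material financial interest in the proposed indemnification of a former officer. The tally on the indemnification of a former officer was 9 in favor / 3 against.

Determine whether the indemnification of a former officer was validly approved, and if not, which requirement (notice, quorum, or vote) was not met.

Invalid — notice requirement not satisfied.

Notice: 71 hours given; 72 required (71 < 72). Not satisfied.
Quorum: 15 present (interested directors count toward quorum); quorum is 10. Satisfied.
Vote: the indemnification of a former officer requires three-fourths of the disinterested directors present (15 − 3 = 12). 3/4 of 12 = 9, so 9 affirmative votes are needed; 9 voted in favor. Satisfied.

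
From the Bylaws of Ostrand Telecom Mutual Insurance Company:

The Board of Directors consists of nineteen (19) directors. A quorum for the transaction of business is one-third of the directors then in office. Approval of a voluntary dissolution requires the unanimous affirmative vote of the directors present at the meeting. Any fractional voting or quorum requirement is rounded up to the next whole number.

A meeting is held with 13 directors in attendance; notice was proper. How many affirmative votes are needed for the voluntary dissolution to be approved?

The voluntary dissolution requires the unanimous vote of the directors present (13).
Unanimous means all 13.

13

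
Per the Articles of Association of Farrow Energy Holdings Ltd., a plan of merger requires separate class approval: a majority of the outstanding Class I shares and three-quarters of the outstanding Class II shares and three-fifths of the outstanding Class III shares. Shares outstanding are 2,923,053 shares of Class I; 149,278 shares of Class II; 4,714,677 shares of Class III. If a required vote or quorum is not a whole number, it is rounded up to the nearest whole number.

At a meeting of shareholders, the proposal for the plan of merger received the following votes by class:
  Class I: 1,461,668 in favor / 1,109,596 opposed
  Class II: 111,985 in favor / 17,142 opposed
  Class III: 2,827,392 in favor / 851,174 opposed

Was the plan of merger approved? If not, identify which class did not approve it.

Class I: a majority of 2923053 is 1461527; 1,461,527 required, 1,461,668 in favor — approved.
Class II: 3/4 of 149278 = 111958.50, rounded up to 111959; 111,959 required, 111,985 in favor — approved.
Class III: 3/5 of 4714677 = 2828806.20, rounded up to 2828807; 2,828,807 required, 2,827,392 in favor — not approved.

Not approved — the Class III shares did not give the required vote.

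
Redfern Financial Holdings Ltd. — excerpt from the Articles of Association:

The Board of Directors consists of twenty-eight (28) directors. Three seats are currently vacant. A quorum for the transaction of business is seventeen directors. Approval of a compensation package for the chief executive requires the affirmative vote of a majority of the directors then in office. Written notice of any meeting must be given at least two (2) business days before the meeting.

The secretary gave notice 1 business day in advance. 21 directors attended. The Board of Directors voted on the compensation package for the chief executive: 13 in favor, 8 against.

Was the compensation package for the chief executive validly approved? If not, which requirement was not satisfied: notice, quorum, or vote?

Notice: 1 business day given; 2 required (1 < 2). Not satisfied.
Quorum: 21 present; quorum is 17. Satisfied.
Vote: the compensation package for the chief executive requires a majority of the directors then in office (25). A majority of 25 is 13, so 13 affirmative votes are needed; 13 voted in favor. Satisfied.

Invalid — notice requirement not satisfied.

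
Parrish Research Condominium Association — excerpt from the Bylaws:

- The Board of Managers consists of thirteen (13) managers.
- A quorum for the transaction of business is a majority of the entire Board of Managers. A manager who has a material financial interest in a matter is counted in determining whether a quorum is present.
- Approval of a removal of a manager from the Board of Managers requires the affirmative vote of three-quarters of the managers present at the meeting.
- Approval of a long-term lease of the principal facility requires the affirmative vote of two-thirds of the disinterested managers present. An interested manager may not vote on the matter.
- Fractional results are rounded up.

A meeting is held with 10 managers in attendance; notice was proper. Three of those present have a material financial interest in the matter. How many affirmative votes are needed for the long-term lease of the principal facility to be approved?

The long-term lease of the principal facility requires two-thirds of the disinterested managers present (10 − 3 = 7).
2/3 of 7 = 4.67, rounded up to 5.

5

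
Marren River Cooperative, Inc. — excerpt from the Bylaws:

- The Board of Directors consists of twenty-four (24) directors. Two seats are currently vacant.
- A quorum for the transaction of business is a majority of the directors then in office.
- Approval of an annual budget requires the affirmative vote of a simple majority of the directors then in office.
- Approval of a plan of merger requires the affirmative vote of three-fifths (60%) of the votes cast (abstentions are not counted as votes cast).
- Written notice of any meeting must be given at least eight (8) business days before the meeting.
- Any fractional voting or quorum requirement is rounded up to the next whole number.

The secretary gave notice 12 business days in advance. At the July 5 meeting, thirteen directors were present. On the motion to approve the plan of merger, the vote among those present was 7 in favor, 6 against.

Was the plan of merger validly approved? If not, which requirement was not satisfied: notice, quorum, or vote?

Invalid — vote requirement not satisfied.

Notice: 12 business days given; 8 required (12 ≥ 8). Satisfied.
Quorum: 13 present; quorum is 12. Satisfied.
Vote: the plan of merger requires three-fifths of the votes cast (13). 3/5 of 13 = 7.80, rounded up to 8, so 8 affirmative votes are needed; 7 voted in favor. Not satisfied.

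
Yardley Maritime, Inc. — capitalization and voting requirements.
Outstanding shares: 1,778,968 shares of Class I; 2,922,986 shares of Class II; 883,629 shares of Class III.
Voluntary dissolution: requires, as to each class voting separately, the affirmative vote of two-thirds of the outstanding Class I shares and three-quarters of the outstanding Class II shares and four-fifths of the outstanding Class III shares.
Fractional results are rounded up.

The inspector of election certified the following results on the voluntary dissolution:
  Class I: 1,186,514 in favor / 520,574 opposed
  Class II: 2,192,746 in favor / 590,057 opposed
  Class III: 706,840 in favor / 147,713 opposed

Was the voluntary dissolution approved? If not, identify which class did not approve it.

Not approved — the Class III shares did not give the required vote.

Class I: 2/3 of 1778968 = 1185978.67, rounded up to 1185979; 1,185,979 required, 1,186,514 in favor — approved.
Class II: 3/4 of 2922986 = 2192239.50, rounded up to 2192240; 2,192,240 required, 2,192,746 in favor — approved.
Class III: 4/5 of 883629 = 706903.20, rounded up to 706904; 706,904 required, 706,840 in favor — not approved.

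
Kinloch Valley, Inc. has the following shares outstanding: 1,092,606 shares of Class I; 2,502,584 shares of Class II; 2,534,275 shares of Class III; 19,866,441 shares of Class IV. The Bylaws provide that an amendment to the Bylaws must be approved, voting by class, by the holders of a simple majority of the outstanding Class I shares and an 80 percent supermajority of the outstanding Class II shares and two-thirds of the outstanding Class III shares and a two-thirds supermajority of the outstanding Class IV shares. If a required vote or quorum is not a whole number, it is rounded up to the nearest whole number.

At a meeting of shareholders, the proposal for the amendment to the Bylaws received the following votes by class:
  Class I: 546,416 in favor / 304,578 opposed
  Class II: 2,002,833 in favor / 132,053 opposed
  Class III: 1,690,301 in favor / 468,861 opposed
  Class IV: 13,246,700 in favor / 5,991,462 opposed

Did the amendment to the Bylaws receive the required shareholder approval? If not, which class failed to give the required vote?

Class I: a majority of 1092606 is 546304; 546,304 required, 546,416 in favor — approved.
Class II: 4/5 of 2502584 = 2002067.20, rounded up to 2002068; 2,002,068 required, 2,002,833 in favor — approved.
Class III: 2/3 of 2534275 = 1689516.67, rounded up to 1689517; 1,689,517 required, 1,690,301 in favor — approved.
Class IV: 2/3 of 19866441 = 13244294; 13,244,294 required, 13,246,700 in favor — approved.

Approved — every class gave the required vote.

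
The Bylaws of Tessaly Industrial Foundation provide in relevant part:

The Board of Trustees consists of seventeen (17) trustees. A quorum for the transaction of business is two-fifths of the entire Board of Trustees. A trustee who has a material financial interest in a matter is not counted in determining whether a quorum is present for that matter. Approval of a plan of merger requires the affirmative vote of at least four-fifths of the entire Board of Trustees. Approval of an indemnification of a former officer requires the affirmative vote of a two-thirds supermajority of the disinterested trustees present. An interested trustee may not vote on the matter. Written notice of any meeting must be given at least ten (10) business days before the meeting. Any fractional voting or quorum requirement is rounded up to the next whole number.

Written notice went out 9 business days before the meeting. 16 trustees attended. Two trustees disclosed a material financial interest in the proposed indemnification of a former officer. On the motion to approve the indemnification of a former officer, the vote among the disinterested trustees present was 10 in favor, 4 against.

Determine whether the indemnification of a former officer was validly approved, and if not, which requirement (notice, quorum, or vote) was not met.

Invalid — notice requirement not satisfied.

Notice: 9 business days given; 10 required (9 < 10). Not satisfied.
Quorum: 16 present, but the 2 interested trustees do not count, leaving 14. Quorum is 7. Satisfied.
Vote: the indemnification of a former officer requires two-thirds of the disinterested trustees present (16 − 2 = 14). 2/3 of 14 = 9.33, rounded up to 10, so 10 affirmative votes are needed; 10 voted in favor. Satisfied.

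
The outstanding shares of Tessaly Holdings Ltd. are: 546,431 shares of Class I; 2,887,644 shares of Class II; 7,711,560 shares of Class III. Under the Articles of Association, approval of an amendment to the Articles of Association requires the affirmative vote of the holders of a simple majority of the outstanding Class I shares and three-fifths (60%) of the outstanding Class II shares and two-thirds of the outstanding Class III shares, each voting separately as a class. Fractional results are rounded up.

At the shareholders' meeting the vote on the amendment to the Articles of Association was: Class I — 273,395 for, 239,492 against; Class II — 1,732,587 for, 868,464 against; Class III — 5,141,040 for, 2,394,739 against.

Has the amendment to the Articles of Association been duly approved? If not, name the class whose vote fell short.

Class I: a majority of 546431 is 273216; 273,216 required, 273,395 in favor — approved.
Class II: 3/5 of 2887644 = 1732586.40, rounded up to 1732587; 1,732,587 required, 1,732,587 in favor — approved.
Class III: 2/3 of 7711560 = 5141040; 5,141,040 required, 5,141,040 in favor — approved.

Approved — every class gave the required vote.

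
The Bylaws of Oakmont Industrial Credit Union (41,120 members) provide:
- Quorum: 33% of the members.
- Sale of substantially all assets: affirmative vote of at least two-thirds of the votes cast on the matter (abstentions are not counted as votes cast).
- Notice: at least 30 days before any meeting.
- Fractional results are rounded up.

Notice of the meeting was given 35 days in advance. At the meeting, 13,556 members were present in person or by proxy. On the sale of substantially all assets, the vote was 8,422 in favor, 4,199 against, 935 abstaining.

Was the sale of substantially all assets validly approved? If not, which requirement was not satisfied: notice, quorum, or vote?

Invalid — quorum requirement not satisfied.

Notice: 35 days given; 30 required. Satisfied.
Quorum: 33% of 41,120 = 13,569.60, rounded up to 13,570; 13,556 present. Not satisfied.
Vote: requires two-thirds of the votes cast (13,556 − 935 abstaining = 12,621); 2/3 of 12621 = 8414, so 8,414 needed; 8,422 in favor. Satisfied.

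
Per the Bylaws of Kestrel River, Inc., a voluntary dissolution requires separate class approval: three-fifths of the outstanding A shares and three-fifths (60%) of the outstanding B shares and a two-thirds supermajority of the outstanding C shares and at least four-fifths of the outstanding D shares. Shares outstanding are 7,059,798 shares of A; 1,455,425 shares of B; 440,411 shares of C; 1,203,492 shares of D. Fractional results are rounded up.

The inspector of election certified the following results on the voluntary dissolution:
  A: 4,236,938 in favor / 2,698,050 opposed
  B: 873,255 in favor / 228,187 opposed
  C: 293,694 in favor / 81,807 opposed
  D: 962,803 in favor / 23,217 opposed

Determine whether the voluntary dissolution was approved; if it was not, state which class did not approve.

Approved — every class gave the required vote.

A: 3/5 of 7059798 = 4235878.80, rounded up to 4235879; 4,235,879 required, 4,236,938 in favor — approved.
B: 3/5 of 1455425 = 873255; 873,255 required, 873,255 in favor — approved.
C: 2/3 of 440411 = 293607.33, rounded up to 293608; 293,608 required, 293,694 in favor — approved.
D: 4/5 of 1203492 = 962793.60, rounded up to 962794; 962,794 required, 962,803 in favor — approved.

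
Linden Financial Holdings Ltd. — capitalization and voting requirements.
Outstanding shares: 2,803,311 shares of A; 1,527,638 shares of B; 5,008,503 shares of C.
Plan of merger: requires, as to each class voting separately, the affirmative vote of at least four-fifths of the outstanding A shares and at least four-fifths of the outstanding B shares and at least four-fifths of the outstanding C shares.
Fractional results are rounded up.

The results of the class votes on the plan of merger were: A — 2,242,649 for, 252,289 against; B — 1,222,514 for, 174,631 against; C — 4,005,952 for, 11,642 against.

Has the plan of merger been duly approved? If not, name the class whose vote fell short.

A: 4/5 of 2803311 = 2242648.80, rounded up to 2242649; 2,242,649 required, 2,242,649 in favor — approved.
B: 4/5 of 1527638 = 1222110.40, rounded up to 1222111; 1,222,111 required, 1,222,514 in favor — approved.
C: 4/5 of 5008503 = 4006802.40, rounded up to 4006803; 4,006,803 required, 4,005,952 in favor — not approved.

Not approved — the C shares did not give the required vote.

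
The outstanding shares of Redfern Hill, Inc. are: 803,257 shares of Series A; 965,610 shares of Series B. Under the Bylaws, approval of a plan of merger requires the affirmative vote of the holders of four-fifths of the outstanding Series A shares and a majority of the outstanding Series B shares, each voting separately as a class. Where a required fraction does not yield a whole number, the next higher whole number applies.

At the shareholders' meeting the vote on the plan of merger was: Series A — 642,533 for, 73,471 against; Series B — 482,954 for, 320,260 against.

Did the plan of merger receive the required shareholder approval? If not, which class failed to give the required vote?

Not approved — the Series A shares did not give the required vote.

Series A: 4/5 of 803257 = 642605.60, rounded up to 642606; 642,606 required, 642,533 in favor — not approved.
Series B: a majority of 965610 is 482806; 482,806 required, 482,954 in favor — approved.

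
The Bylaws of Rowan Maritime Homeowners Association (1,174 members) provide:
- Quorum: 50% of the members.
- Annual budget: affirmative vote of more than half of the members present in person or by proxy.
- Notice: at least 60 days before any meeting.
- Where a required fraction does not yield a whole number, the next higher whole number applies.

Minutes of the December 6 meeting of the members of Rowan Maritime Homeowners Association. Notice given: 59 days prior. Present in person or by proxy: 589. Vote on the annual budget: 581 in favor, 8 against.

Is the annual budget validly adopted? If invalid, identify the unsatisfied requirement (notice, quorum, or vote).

Notice: 59 days given; 60 required. Not satisfied.
Quorum: 50% of 1,174 = 587; 589 present. Satisfied.
Vote: requires a majority of those present (589); a majority of 589 is 295, so 295 needed; 581 in favor. Satisfied.

Invalid — notice requirement not satisfied.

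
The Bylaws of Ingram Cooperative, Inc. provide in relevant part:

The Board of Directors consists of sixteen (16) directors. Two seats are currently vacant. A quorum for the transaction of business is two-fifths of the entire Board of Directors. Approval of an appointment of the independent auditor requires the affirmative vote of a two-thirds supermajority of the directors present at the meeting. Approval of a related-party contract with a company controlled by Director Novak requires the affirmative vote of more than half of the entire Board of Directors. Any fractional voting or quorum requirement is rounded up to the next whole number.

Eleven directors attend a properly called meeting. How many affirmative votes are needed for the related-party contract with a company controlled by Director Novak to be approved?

9

The related-party contract with a company controlled by Director Novak requires a majority of the entire Board of Directors (16).
A majority of 16 is 9.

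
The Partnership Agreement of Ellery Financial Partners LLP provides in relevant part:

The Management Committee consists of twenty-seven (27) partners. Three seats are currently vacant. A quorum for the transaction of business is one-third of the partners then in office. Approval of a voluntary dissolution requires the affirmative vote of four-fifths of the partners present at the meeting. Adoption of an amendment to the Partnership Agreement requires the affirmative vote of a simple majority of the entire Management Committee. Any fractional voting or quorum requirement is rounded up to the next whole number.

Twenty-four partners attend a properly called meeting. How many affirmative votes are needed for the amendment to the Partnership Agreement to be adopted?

14

The amendment to the Partnership Agreement requires a majority of the entire Management Committee (27).
A majority of 27 is 14.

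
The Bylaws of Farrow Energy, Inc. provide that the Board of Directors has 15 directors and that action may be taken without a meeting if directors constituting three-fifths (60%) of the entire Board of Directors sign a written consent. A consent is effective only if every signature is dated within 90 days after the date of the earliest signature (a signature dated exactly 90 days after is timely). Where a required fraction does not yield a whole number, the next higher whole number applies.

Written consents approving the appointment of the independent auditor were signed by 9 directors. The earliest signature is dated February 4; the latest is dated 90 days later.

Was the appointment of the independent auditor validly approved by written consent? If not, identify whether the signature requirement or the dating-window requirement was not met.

Signatures required: three-fifths (60%) of 15 — 3/5 of 15 = 9, so 9 needed; 9 signed. Sufficient.
Dating window: the latest signature is 90 days after the earliest; the limit is 90 days. Within the window.

Effective — both the signature and dating-window requirements are satisfied.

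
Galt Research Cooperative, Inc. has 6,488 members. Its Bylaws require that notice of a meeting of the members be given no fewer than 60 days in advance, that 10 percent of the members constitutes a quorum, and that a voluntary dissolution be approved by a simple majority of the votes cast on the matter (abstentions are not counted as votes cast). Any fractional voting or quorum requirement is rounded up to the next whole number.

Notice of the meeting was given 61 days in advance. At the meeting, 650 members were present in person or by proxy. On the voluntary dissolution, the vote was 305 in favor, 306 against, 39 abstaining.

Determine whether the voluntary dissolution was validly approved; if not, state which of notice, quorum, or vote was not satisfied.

Invalid — vote requirement not satisfied.

Notice: 61 days given; 60 required. Satisfied.
Quorum: 10% of 6,488 = 648.80, rounded up to 649; 650 present. Satisfied.
Vote: requires a majority of the votes cast (650 − 39 abstaining = 611); a majority of 611 is 306, so 306 needed; 305 in favor. Not satisfied.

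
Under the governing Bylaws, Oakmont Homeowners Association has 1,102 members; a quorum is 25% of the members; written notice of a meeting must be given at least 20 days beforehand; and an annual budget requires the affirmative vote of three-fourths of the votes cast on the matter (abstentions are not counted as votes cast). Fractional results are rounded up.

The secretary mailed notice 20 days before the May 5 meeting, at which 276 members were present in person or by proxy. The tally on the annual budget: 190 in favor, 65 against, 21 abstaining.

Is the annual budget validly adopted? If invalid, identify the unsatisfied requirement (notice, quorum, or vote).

Notice: 20 days given; 20 required. Satisfied.
Quorum: 25% of 1,102 = 275.50, rounded up to 276; 276 present. Satisfied.
Vote: requires three-fourths of the votes cast (276 − 21 abstaining = 255); 3/4 of 255 = 191.25, rounded up to 192, so 192 needed; 190 in favor. Not satisfied.

Invalid — vote requirement not satisfied.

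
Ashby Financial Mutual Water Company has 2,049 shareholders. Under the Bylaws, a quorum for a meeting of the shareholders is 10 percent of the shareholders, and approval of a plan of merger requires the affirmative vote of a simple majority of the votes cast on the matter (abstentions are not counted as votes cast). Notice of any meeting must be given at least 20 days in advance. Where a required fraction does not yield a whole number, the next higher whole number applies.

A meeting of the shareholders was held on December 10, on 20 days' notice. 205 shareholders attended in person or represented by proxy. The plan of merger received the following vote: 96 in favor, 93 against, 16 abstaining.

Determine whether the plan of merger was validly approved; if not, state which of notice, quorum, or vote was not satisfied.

Notice: 20 days given; 20 required. Satisfied.
Quorum: 10% of 2,049 = 204.90, rounded up to 205; 205 present. Satisfied.
Vote: requires a majority of the votes cast (205 − 16 abstaining = 189); a majority of 189 is 95, so 95 needed; 96 in favor. Satisfied.

Valid — all requirements satisfied.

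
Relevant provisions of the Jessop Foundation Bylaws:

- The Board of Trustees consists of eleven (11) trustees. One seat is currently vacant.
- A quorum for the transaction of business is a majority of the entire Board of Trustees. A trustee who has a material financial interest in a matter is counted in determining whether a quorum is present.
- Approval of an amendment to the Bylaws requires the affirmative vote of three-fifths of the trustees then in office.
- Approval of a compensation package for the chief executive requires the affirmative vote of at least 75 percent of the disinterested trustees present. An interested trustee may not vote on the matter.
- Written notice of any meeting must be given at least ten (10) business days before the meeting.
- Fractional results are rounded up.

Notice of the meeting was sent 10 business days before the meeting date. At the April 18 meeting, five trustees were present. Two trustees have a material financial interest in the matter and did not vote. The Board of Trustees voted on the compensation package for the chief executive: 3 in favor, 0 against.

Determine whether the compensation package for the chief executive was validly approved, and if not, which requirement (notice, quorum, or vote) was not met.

Notice: 10 business days given; 10 required (10 ≥ 10). Satisfied.
Quorum: 5 present (interested trustees count toward quorum); quorum is 6. Not satisfied.
Vote: the compensation package for the chief executive requires three-fourths of the disinterested trustees present (5 − 2 = 3). 3/4 of 3 = 2.25, rounded up to 3, so 3 affirmative votes are needed; 3 voted in favor. Satisfied. (Moot — without a quorum no business can be validly transacted.)

Invalid — quorum requirement not satisfied.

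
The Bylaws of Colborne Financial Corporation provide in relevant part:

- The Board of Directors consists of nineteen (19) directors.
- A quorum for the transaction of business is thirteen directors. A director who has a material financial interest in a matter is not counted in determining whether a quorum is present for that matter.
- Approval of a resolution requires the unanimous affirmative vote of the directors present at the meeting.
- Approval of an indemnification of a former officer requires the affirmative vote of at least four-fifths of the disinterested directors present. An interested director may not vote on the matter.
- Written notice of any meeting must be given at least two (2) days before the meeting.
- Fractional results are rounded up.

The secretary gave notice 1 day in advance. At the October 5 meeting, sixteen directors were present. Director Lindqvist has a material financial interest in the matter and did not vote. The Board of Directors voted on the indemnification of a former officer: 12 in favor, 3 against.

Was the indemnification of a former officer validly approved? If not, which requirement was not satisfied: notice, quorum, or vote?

Notice: 1 day given; 2 required (1 < 2). Not satisfied.
Quorum: 16 present, but the 1 interested director does not count, leaving 15. Quorum is 13. Satisfied.
Vote: the indemnification of a former officer requires four-fifths of the disinterested directors present (16 − 1 = 15). 4/5 of 15 = 12, so 12 affirmative votes are needed; 12 voted in favor. Satisfied.

Invalid — notice requirement not satisfied.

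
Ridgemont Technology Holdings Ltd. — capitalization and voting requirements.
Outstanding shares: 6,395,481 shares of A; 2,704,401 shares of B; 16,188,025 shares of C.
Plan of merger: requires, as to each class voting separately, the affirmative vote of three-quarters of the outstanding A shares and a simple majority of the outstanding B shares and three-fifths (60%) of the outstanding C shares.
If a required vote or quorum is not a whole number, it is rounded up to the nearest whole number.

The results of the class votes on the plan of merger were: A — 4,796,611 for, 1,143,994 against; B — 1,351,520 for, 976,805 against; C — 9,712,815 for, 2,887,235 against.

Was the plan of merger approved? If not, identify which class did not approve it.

A: 3/4 of 6395481 = 4796610.75, rounded up to 4796611; 4,796,611 required, 4,796,611 in favor — approved.
B: a majority of 2704401 is 1352201; 1,352,201 required, 1,351,520 in favor — not approved.
C: 3/5 of 16188025 = 9712815; 9,712,815 required, 9,712,815 in favor — approved.

Not approved — the B shares did not give the required vote.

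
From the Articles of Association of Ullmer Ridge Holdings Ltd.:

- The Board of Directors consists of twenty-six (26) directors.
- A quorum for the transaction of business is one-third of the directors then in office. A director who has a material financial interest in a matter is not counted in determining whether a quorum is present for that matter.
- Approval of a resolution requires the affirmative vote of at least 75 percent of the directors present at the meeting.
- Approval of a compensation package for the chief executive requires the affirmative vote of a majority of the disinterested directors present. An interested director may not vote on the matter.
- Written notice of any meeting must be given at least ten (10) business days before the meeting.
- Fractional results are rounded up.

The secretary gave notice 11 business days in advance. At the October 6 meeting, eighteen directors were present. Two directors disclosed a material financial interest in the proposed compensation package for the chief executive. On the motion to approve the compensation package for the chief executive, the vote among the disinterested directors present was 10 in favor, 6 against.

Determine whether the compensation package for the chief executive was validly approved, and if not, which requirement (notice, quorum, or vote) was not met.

Valid — all requirements satisfied.

Notice: 11 business days given; 10 required (11 ≥ 10). Satisfied.
Quorum: 18 present, but the 2 interested directors do not count, leaving 16. Quorum is 9. Satisfied.
Vote: the compensation package for the chief executive requires a majority of the disinterested directors present (18 − 2 = 16). A majority of 16 is 9, so 9 affirmative votes are needed; 10 voted in favor. Satisfied.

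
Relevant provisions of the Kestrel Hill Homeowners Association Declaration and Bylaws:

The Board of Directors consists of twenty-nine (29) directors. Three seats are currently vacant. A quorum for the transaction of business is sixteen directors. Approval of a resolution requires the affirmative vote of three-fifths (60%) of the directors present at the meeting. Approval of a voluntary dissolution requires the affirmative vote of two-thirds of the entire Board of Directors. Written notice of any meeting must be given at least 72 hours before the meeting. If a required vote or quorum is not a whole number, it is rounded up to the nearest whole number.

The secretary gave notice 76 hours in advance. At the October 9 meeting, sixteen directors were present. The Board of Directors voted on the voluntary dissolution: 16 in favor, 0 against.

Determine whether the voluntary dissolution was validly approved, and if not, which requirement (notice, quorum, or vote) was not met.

Notice: 76 hours given; 72 required (76 ≥ 72). Satisfied.
Quorum: 16 present; quorum is 16. Satisfied.
Vote: the voluntary dissolution requires two-thirds of the entire Board of Directors (29). 2/3 of 29 = 19.33, rounded up to 20, so 20 affirmative votes are needed; 16 voted in favor. Not satisfied.

Invalid — vote requirement not satisfied.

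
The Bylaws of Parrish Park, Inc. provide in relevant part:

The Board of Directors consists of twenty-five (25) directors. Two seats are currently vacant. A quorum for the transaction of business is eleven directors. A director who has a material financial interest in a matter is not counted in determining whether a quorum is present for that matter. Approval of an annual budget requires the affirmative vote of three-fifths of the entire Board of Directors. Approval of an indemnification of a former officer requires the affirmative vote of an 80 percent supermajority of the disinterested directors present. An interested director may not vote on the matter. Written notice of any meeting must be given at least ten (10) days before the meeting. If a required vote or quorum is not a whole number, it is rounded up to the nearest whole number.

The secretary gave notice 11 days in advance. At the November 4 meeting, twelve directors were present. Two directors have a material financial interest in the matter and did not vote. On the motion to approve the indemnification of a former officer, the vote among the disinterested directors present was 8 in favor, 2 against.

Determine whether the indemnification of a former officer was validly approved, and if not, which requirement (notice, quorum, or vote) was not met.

Notice: 11 days given; 10 required (11 ≥ 10). Satisfied.
Quorum: 12 present, but the 2 interested directors do not count, leaving 10. Quorum is 11. Not satisfied.
Vote: the indemnification of a former officer requires four-fifths of the disinterested directors present (12 − 2 = 10). 4/5 of 10 = 8, so 8 affirmative votes are needed; 8 voted in favor. Satisfied. (Moot — without a quorum no business can be validly transacted.)

Invalid — quorum requirement not satisfied.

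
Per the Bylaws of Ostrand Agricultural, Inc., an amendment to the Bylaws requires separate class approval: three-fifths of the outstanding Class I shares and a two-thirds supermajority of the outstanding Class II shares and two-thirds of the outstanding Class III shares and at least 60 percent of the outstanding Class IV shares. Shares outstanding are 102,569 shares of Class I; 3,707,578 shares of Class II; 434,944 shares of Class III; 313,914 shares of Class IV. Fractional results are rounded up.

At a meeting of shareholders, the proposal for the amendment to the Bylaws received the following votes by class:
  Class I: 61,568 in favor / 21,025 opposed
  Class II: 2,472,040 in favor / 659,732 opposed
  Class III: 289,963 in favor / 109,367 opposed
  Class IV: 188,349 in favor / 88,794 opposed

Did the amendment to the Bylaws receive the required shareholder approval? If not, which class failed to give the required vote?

Approved — every class gave the required vote.

Class I: 3/5 of 102569 = 61541.40, rounded up to 61542; 61,542 required, 61,568 in favor — approved.
Class II: 2/3 of 3707578 = 2471718.67, rounded up to 2471719; 2,471,719 required, 2,472,040 in favor — approved.
Class III: 2/3 of 434944 = 289962.67, rounded up to 289963; 289,963 required, 289,963 in favor — approved.
Class IV: 3/5 of 313914 = 188348.40, rounded up to 188349; 188,349 required, 188,349 in favor — approved.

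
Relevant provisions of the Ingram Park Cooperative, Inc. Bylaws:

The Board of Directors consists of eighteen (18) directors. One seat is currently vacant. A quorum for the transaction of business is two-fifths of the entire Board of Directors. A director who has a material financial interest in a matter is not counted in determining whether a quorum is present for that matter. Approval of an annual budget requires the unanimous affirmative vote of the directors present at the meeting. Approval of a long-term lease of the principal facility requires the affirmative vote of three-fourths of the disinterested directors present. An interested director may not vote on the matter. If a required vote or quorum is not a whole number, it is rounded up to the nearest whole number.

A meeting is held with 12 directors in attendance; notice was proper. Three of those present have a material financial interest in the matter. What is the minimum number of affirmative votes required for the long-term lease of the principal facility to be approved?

7

The long-term lease of the principal facility requires three-fourths of the disinterested directors present (12 − 3 = 9).
3/4 of 9 = 6.75, rounded up to 7.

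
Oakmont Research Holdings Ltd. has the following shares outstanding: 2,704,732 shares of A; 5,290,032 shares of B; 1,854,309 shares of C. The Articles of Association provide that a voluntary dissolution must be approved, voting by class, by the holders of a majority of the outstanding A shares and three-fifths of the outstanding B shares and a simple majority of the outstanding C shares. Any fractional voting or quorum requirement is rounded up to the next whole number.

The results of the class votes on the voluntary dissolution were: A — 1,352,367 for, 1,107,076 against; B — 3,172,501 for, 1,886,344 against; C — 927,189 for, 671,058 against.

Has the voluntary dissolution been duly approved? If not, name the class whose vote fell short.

A: a majority of 2704732 is 1352367; 1,352,367 required, 1,352,367 in favor — approved.
B: 3/5 of 5290032 = 3174019.20, rounded up to 3174020; 3,174,020 required, 3,172,501 in favor — not approved.
C: a majority of 1854309 is 927155; 927,155 required, 927,189 in favor — approved.

Not approved — the B shares did not give the required vote.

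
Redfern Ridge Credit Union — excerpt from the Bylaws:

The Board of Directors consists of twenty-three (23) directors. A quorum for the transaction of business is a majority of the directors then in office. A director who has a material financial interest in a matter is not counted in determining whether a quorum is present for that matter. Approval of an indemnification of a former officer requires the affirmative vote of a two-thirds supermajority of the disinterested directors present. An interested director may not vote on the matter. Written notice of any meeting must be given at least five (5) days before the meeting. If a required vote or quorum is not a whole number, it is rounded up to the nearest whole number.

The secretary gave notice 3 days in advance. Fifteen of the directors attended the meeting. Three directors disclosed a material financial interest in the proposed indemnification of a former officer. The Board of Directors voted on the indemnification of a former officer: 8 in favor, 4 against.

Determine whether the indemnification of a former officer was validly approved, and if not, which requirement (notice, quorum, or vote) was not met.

Notice: 3 days given; 5 required (3 < 5). Not satisfied.
Quorum: 15 present, but the 3 interested directors do not count, leaving 12. Quorum is 12. Satisfied.
Vote: the indemnification of a former officer requires two-thirds of the disinterested directors present (15 − 3 = 12). 2/3 of 12 = 8, so 8 affirmative votes are needed; 8 voted in favor. Satisfied.

Invalid — notice requirement not satisfied.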